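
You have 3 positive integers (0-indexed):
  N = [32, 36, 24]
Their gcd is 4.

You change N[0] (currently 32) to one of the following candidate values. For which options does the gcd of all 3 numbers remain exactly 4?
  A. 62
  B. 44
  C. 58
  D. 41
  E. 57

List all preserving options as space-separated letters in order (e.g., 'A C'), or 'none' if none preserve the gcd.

Old gcd = 4; gcd of others (without N[0]) = 12
New gcd for candidate v: gcd(12, v). Preserves old gcd iff gcd(12, v) = 4.
  Option A: v=62, gcd(12,62)=2 -> changes
  Option B: v=44, gcd(12,44)=4 -> preserves
  Option C: v=58, gcd(12,58)=2 -> changes
  Option D: v=41, gcd(12,41)=1 -> changes
  Option E: v=57, gcd(12,57)=3 -> changes

Answer: B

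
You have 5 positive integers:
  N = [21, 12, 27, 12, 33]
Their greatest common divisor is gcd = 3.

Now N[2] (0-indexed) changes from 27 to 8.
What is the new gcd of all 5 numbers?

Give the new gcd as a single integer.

Answer: 1

Derivation:
Numbers: [21, 12, 27, 12, 33], gcd = 3
Change: index 2, 27 -> 8
gcd of the OTHER numbers (without index 2): gcd([21, 12, 12, 33]) = 3
New gcd = gcd(g_others, new_val) = gcd(3, 8) = 1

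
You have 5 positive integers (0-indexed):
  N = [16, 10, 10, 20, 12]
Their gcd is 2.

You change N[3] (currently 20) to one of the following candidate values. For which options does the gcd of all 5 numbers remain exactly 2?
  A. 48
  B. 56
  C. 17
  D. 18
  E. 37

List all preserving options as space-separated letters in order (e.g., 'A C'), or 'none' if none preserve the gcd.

Old gcd = 2; gcd of others (without N[3]) = 2
New gcd for candidate v: gcd(2, v). Preserves old gcd iff gcd(2, v) = 2.
  Option A: v=48, gcd(2,48)=2 -> preserves
  Option B: v=56, gcd(2,56)=2 -> preserves
  Option C: v=17, gcd(2,17)=1 -> changes
  Option D: v=18, gcd(2,18)=2 -> preserves
  Option E: v=37, gcd(2,37)=1 -> changes

Answer: A B D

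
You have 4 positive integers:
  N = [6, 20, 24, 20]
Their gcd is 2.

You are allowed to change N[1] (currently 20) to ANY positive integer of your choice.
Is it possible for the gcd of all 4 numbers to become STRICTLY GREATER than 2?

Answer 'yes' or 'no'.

Answer: no

Derivation:
Current gcd = 2
gcd of all OTHER numbers (without N[1]=20): gcd([6, 24, 20]) = 2
The new gcd after any change is gcd(2, new_value).
This can be at most 2.
Since 2 = old gcd 2, the gcd can only stay the same or decrease.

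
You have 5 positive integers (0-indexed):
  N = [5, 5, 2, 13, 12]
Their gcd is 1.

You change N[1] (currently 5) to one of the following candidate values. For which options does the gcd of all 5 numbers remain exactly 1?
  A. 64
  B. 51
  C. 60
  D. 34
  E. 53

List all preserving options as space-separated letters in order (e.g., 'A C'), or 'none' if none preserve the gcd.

Answer: A B C D E

Derivation:
Old gcd = 1; gcd of others (without N[1]) = 1
New gcd for candidate v: gcd(1, v). Preserves old gcd iff gcd(1, v) = 1.
  Option A: v=64, gcd(1,64)=1 -> preserves
  Option B: v=51, gcd(1,51)=1 -> preserves
  Option C: v=60, gcd(1,60)=1 -> preserves
  Option D: v=34, gcd(1,34)=1 -> preserves
  Option E: v=53, gcd(1,53)=1 -> preserves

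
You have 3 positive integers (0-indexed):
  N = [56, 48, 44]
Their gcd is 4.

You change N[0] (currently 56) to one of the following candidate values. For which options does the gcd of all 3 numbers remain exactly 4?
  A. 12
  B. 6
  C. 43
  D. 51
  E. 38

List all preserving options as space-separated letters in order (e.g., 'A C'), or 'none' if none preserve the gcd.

Old gcd = 4; gcd of others (without N[0]) = 4
New gcd for candidate v: gcd(4, v). Preserves old gcd iff gcd(4, v) = 4.
  Option A: v=12, gcd(4,12)=4 -> preserves
  Option B: v=6, gcd(4,6)=2 -> changes
  Option C: v=43, gcd(4,43)=1 -> changes
  Option D: v=51, gcd(4,51)=1 -> changes
  Option E: v=38, gcd(4,38)=2 -> changes

Answer: A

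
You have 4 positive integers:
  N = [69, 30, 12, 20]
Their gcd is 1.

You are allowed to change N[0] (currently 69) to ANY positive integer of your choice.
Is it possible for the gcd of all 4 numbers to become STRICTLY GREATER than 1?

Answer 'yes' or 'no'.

Answer: yes

Derivation:
Current gcd = 1
gcd of all OTHER numbers (without N[0]=69): gcd([30, 12, 20]) = 2
The new gcd after any change is gcd(2, new_value).
This can be at most 2.
Since 2 > old gcd 1, the gcd CAN increase (e.g., set N[0] = 2).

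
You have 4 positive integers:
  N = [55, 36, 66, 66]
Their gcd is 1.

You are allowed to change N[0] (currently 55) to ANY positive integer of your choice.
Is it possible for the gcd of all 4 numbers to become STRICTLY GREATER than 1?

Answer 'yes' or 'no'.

Answer: yes

Derivation:
Current gcd = 1
gcd of all OTHER numbers (without N[0]=55): gcd([36, 66, 66]) = 6
The new gcd after any change is gcd(6, new_value).
This can be at most 6.
Since 6 > old gcd 1, the gcd CAN increase (e.g., set N[0] = 6).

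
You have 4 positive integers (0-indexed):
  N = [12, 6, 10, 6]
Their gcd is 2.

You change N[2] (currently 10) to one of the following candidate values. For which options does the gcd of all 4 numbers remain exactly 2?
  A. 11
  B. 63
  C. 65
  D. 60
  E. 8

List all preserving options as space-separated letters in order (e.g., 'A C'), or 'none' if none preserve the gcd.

Answer: E

Derivation:
Old gcd = 2; gcd of others (without N[2]) = 6
New gcd for candidate v: gcd(6, v). Preserves old gcd iff gcd(6, v) = 2.
  Option A: v=11, gcd(6,11)=1 -> changes
  Option B: v=63, gcd(6,63)=3 -> changes
  Option C: v=65, gcd(6,65)=1 -> changes
  Option D: v=60, gcd(6,60)=6 -> changes
  Option E: v=8, gcd(6,8)=2 -> preserves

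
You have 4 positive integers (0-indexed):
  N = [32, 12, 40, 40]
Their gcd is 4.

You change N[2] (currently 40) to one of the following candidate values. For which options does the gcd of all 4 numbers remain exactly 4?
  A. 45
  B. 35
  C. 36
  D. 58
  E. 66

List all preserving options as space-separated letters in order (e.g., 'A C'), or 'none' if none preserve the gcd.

Answer: C

Derivation:
Old gcd = 4; gcd of others (without N[2]) = 4
New gcd for candidate v: gcd(4, v). Preserves old gcd iff gcd(4, v) = 4.
  Option A: v=45, gcd(4,45)=1 -> changes
  Option B: v=35, gcd(4,35)=1 -> changes
  Option C: v=36, gcd(4,36)=4 -> preserves
  Option D: v=58, gcd(4,58)=2 -> changes
  Option E: v=66, gcd(4,66)=2 -> changes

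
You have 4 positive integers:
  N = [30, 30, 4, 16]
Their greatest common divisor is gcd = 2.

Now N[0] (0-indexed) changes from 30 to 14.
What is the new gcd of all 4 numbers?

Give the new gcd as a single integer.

Answer: 2

Derivation:
Numbers: [30, 30, 4, 16], gcd = 2
Change: index 0, 30 -> 14
gcd of the OTHER numbers (without index 0): gcd([30, 4, 16]) = 2
New gcd = gcd(g_others, new_val) = gcd(2, 14) = 2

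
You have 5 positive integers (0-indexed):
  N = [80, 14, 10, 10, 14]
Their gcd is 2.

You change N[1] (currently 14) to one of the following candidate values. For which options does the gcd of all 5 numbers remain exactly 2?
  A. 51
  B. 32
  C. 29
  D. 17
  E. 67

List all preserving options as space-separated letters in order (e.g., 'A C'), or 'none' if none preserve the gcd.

Old gcd = 2; gcd of others (without N[1]) = 2
New gcd for candidate v: gcd(2, v). Preserves old gcd iff gcd(2, v) = 2.
  Option A: v=51, gcd(2,51)=1 -> changes
  Option B: v=32, gcd(2,32)=2 -> preserves
  Option C: v=29, gcd(2,29)=1 -> changes
  Option D: v=17, gcd(2,17)=1 -> changes
  Option E: v=67, gcd(2,67)=1 -> changes

Answer: B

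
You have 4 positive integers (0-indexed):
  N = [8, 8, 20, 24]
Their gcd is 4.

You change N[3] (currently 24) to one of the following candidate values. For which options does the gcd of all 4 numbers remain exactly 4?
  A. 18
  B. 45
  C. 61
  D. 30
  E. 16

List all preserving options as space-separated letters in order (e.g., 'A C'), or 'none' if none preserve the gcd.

Answer: E

Derivation:
Old gcd = 4; gcd of others (without N[3]) = 4
New gcd for candidate v: gcd(4, v). Preserves old gcd iff gcd(4, v) = 4.
  Option A: v=18, gcd(4,18)=2 -> changes
  Option B: v=45, gcd(4,45)=1 -> changes
  Option C: v=61, gcd(4,61)=1 -> changes
  Option D: v=30, gcd(4,30)=2 -> changes
  Option E: v=16, gcd(4,16)=4 -> preserves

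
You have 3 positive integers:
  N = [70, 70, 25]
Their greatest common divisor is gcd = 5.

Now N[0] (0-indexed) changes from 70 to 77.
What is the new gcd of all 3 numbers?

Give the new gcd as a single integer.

Numbers: [70, 70, 25], gcd = 5
Change: index 0, 70 -> 77
gcd of the OTHER numbers (without index 0): gcd([70, 25]) = 5
New gcd = gcd(g_others, new_val) = gcd(5, 77) = 1

Answer: 1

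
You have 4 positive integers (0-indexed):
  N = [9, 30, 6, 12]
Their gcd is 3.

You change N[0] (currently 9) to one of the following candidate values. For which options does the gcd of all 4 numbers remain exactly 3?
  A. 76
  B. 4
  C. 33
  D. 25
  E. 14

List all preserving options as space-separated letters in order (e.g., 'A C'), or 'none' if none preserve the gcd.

Old gcd = 3; gcd of others (without N[0]) = 6
New gcd for candidate v: gcd(6, v). Preserves old gcd iff gcd(6, v) = 3.
  Option A: v=76, gcd(6,76)=2 -> changes
  Option B: v=4, gcd(6,4)=2 -> changes
  Option C: v=33, gcd(6,33)=3 -> preserves
  Option D: v=25, gcd(6,25)=1 -> changes
  Option E: v=14, gcd(6,14)=2 -> changes

Answer: C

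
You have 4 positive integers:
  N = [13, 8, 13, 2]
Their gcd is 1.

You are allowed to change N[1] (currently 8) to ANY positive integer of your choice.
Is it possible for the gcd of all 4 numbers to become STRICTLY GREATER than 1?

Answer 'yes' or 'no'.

Answer: no

Derivation:
Current gcd = 1
gcd of all OTHER numbers (without N[1]=8): gcd([13, 13, 2]) = 1
The new gcd after any change is gcd(1, new_value).
This can be at most 1.
Since 1 = old gcd 1, the gcd can only stay the same or decrease.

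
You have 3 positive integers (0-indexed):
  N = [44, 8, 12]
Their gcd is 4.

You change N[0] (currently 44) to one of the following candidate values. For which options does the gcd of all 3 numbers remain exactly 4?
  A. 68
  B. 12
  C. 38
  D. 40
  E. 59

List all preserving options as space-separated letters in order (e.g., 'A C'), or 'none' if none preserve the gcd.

Old gcd = 4; gcd of others (without N[0]) = 4
New gcd for candidate v: gcd(4, v). Preserves old gcd iff gcd(4, v) = 4.
  Option A: v=68, gcd(4,68)=4 -> preserves
  Option B: v=12, gcd(4,12)=4 -> preserves
  Option C: v=38, gcd(4,38)=2 -> changes
  Option D: v=40, gcd(4,40)=4 -> preserves
  Option E: v=59, gcd(4,59)=1 -> changes

Answer: A B D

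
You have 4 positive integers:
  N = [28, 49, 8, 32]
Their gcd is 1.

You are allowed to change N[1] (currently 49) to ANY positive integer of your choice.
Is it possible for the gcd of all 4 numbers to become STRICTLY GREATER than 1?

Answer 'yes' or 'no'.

Current gcd = 1
gcd of all OTHER numbers (without N[1]=49): gcd([28, 8, 32]) = 4
The new gcd after any change is gcd(4, new_value).
This can be at most 4.
Since 4 > old gcd 1, the gcd CAN increase (e.g., set N[1] = 4).

Answer: yes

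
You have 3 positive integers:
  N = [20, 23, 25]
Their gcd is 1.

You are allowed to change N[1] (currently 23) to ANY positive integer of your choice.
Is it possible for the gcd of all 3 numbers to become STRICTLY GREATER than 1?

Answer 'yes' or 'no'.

Answer: yes

Derivation:
Current gcd = 1
gcd of all OTHER numbers (without N[1]=23): gcd([20, 25]) = 5
The new gcd after any change is gcd(5, new_value).
This can be at most 5.
Since 5 > old gcd 1, the gcd CAN increase (e.g., set N[1] = 5).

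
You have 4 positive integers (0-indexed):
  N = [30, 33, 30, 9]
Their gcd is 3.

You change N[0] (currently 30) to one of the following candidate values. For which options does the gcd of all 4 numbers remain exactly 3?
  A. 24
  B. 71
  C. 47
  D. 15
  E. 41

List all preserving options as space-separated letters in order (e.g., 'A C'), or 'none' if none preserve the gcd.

Old gcd = 3; gcd of others (without N[0]) = 3
New gcd for candidate v: gcd(3, v). Preserves old gcd iff gcd(3, v) = 3.
  Option A: v=24, gcd(3,24)=3 -> preserves
  Option B: v=71, gcd(3,71)=1 -> changes
  Option C: v=47, gcd(3,47)=1 -> changes
  Option D: v=15, gcd(3,15)=3 -> preserves
  Option E: v=41, gcd(3,41)=1 -> changes

Answer: A D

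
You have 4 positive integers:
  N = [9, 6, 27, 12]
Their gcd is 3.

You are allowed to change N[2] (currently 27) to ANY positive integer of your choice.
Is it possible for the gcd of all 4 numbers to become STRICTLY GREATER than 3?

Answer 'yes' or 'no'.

Current gcd = 3
gcd of all OTHER numbers (without N[2]=27): gcd([9, 6, 12]) = 3
The new gcd after any change is gcd(3, new_value).
This can be at most 3.
Since 3 = old gcd 3, the gcd can only stay the same or decrease.

Answer: no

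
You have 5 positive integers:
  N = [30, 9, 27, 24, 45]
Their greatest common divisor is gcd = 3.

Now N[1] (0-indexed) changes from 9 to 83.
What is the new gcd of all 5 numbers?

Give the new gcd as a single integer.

Answer: 1

Derivation:
Numbers: [30, 9, 27, 24, 45], gcd = 3
Change: index 1, 9 -> 83
gcd of the OTHER numbers (without index 1): gcd([30, 27, 24, 45]) = 3
New gcd = gcd(g_others, new_val) = gcd(3, 83) = 1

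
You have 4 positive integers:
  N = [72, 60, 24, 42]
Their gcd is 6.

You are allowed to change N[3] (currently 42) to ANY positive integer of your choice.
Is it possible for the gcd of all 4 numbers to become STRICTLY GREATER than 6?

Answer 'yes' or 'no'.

Answer: yes

Derivation:
Current gcd = 6
gcd of all OTHER numbers (without N[3]=42): gcd([72, 60, 24]) = 12
The new gcd after any change is gcd(12, new_value).
This can be at most 12.
Since 12 > old gcd 6, the gcd CAN increase (e.g., set N[3] = 12).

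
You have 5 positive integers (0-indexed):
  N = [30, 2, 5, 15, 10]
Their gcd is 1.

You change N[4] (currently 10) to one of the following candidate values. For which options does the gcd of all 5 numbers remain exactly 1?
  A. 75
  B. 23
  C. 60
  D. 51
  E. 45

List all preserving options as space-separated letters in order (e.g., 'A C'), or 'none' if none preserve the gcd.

Old gcd = 1; gcd of others (without N[4]) = 1
New gcd for candidate v: gcd(1, v). Preserves old gcd iff gcd(1, v) = 1.
  Option A: v=75, gcd(1,75)=1 -> preserves
  Option B: v=23, gcd(1,23)=1 -> preserves
  Option C: v=60, gcd(1,60)=1 -> preserves
  Option D: v=51, gcd(1,51)=1 -> preserves
  Option E: v=45, gcd(1,45)=1 -> preserves

Answer: A B C D E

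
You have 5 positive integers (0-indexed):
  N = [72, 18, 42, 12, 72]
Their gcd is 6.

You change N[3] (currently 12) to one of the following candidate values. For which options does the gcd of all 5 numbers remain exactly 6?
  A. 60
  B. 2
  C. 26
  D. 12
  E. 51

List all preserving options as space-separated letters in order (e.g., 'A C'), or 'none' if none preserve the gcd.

Answer: A D

Derivation:
Old gcd = 6; gcd of others (without N[3]) = 6
New gcd for candidate v: gcd(6, v). Preserves old gcd iff gcd(6, v) = 6.
  Option A: v=60, gcd(6,60)=6 -> preserves
  Option B: v=2, gcd(6,2)=2 -> changes
  Option C: v=26, gcd(6,26)=2 -> changes
  Option D: v=12, gcd(6,12)=6 -> preserves
  Option E: v=51, gcd(6,51)=3 -> changes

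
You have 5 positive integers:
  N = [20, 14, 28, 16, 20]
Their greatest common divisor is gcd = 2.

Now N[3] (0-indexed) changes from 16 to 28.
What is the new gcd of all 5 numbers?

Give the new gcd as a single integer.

Answer: 2

Derivation:
Numbers: [20, 14, 28, 16, 20], gcd = 2
Change: index 3, 16 -> 28
gcd of the OTHER numbers (without index 3): gcd([20, 14, 28, 20]) = 2
New gcd = gcd(g_others, new_val) = gcd(2, 28) = 2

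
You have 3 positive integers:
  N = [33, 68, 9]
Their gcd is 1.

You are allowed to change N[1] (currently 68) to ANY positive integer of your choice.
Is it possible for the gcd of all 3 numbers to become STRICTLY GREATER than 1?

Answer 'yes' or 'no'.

Current gcd = 1
gcd of all OTHER numbers (without N[1]=68): gcd([33, 9]) = 3
The new gcd after any change is gcd(3, new_value).
This can be at most 3.
Since 3 > old gcd 1, the gcd CAN increase (e.g., set N[1] = 3).

Answer: yes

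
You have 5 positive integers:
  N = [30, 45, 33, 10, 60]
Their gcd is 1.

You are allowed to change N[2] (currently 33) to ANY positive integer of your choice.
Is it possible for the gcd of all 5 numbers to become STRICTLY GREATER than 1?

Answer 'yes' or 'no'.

Answer: yes

Derivation:
Current gcd = 1
gcd of all OTHER numbers (without N[2]=33): gcd([30, 45, 10, 60]) = 5
The new gcd after any change is gcd(5, new_value).
This can be at most 5.
Since 5 > old gcd 1, the gcd CAN increase (e.g., set N[2] = 5).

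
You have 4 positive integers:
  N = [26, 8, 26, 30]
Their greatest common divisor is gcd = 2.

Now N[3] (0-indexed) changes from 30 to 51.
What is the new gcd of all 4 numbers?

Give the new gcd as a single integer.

Answer: 1

Derivation:
Numbers: [26, 8, 26, 30], gcd = 2
Change: index 3, 30 -> 51
gcd of the OTHER numbers (without index 3): gcd([26, 8, 26]) = 2
New gcd = gcd(g_others, new_val) = gcd(2, 51) = 1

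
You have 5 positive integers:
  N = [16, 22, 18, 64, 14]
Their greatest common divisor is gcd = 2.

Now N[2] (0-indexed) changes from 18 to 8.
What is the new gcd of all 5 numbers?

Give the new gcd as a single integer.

Answer: 2

Derivation:
Numbers: [16, 22, 18, 64, 14], gcd = 2
Change: index 2, 18 -> 8
gcd of the OTHER numbers (without index 2): gcd([16, 22, 64, 14]) = 2
New gcd = gcd(g_others, new_val) = gcd(2, 8) = 2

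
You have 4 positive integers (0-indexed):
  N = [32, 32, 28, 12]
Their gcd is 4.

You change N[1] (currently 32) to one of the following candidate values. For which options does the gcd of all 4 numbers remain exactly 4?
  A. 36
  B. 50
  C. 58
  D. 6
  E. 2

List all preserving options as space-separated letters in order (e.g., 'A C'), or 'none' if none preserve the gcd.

Old gcd = 4; gcd of others (without N[1]) = 4
New gcd for candidate v: gcd(4, v). Preserves old gcd iff gcd(4, v) = 4.
  Option A: v=36, gcd(4,36)=4 -> preserves
  Option B: v=50, gcd(4,50)=2 -> changes
  Option C: v=58, gcd(4,58)=2 -> changes
  Option D: v=6, gcd(4,6)=2 -> changes
  Option E: v=2, gcd(4,2)=2 -> changes

Answer: A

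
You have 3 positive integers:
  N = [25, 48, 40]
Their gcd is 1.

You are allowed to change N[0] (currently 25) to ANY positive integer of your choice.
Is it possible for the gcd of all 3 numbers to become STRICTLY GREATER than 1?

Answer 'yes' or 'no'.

Answer: yes

Derivation:
Current gcd = 1
gcd of all OTHER numbers (without N[0]=25): gcd([48, 40]) = 8
The new gcd after any change is gcd(8, new_value).
This can be at most 8.
Since 8 > old gcd 1, the gcd CAN increase (e.g., set N[0] = 8).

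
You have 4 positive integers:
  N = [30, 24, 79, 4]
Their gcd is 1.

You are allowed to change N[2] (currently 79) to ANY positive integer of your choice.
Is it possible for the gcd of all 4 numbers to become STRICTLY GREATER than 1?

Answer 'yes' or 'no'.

Answer: yes

Derivation:
Current gcd = 1
gcd of all OTHER numbers (without N[2]=79): gcd([30, 24, 4]) = 2
The new gcd after any change is gcd(2, new_value).
This can be at most 2.
Since 2 > old gcd 1, the gcd CAN increase (e.g., set N[2] = 2).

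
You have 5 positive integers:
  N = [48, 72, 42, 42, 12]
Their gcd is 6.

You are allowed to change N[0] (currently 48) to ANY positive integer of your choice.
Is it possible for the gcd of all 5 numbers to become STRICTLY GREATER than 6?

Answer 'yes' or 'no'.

Current gcd = 6
gcd of all OTHER numbers (without N[0]=48): gcd([72, 42, 42, 12]) = 6
The new gcd after any change is gcd(6, new_value).
This can be at most 6.
Since 6 = old gcd 6, the gcd can only stay the same or decrease.

Answer: no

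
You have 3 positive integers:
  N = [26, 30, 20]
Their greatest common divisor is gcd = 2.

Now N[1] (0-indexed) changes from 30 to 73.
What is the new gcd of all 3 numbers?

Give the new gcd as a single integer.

Answer: 1

Derivation:
Numbers: [26, 30, 20], gcd = 2
Change: index 1, 30 -> 73
gcd of the OTHER numbers (without index 1): gcd([26, 20]) = 2
New gcd = gcd(g_others, new_val) = gcd(2, 73) = 1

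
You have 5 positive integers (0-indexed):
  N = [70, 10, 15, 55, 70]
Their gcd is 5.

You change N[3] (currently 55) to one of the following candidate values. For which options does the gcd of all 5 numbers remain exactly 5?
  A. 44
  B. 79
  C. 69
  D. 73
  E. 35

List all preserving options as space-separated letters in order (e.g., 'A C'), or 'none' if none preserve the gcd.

Answer: E

Derivation:
Old gcd = 5; gcd of others (without N[3]) = 5
New gcd for candidate v: gcd(5, v). Preserves old gcd iff gcd(5, v) = 5.
  Option A: v=44, gcd(5,44)=1 -> changes
  Option B: v=79, gcd(5,79)=1 -> changes
  Option C: v=69, gcd(5,69)=1 -> changes
  Option D: v=73, gcd(5,73)=1 -> changes
  Option E: v=35, gcd(5,35)=5 -> preserves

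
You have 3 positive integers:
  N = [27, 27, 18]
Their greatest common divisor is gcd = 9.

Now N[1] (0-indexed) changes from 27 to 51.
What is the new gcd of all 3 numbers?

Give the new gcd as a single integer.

Answer: 3

Derivation:
Numbers: [27, 27, 18], gcd = 9
Change: index 1, 27 -> 51
gcd of the OTHER numbers (without index 1): gcd([27, 18]) = 9
New gcd = gcd(g_others, new_val) = gcd(9, 51) = 3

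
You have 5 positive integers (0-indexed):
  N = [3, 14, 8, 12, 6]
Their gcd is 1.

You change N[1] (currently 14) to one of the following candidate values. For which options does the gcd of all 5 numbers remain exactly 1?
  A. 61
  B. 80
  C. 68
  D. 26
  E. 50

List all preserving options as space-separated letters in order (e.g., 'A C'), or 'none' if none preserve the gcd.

Answer: A B C D E

Derivation:
Old gcd = 1; gcd of others (without N[1]) = 1
New gcd for candidate v: gcd(1, v). Preserves old gcd iff gcd(1, v) = 1.
  Option A: v=61, gcd(1,61)=1 -> preserves
  Option B: v=80, gcd(1,80)=1 -> preserves
  Option C: v=68, gcd(1,68)=1 -> preserves
  Option D: v=26, gcd(1,26)=1 -> preserves
  Option E: v=50, gcd(1,50)=1 -> preserves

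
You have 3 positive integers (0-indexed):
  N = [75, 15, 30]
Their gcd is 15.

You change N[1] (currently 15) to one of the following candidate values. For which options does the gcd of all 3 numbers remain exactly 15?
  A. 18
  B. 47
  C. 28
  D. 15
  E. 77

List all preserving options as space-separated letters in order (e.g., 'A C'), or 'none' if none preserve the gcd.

Answer: D

Derivation:
Old gcd = 15; gcd of others (without N[1]) = 15
New gcd for candidate v: gcd(15, v). Preserves old gcd iff gcd(15, v) = 15.
  Option A: v=18, gcd(15,18)=3 -> changes
  Option B: v=47, gcd(15,47)=1 -> changes
  Option C: v=28, gcd(15,28)=1 -> changes
  Option D: v=15, gcd(15,15)=15 -> preserves
  Option E: v=77, gcd(15,77)=1 -> changes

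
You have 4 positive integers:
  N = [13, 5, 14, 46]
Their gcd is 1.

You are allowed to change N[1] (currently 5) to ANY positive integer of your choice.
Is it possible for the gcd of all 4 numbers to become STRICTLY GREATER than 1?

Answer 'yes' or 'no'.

Current gcd = 1
gcd of all OTHER numbers (without N[1]=5): gcd([13, 14, 46]) = 1
The new gcd after any change is gcd(1, new_value).
This can be at most 1.
Since 1 = old gcd 1, the gcd can only stay the same or decrease.

Answer: no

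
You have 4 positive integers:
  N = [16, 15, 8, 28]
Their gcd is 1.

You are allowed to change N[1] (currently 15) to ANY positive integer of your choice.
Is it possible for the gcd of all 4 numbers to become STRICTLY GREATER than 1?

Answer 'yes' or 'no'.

Answer: yes

Derivation:
Current gcd = 1
gcd of all OTHER numbers (without N[1]=15): gcd([16, 8, 28]) = 4
The new gcd after any change is gcd(4, new_value).
This can be at most 4.
Since 4 > old gcd 1, the gcd CAN increase (e.g., set N[1] = 4).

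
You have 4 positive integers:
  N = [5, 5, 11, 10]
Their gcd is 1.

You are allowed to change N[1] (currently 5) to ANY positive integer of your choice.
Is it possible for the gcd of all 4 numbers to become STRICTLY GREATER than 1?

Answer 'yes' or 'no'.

Current gcd = 1
gcd of all OTHER numbers (without N[1]=5): gcd([5, 11, 10]) = 1
The new gcd after any change is gcd(1, new_value).
This can be at most 1.
Since 1 = old gcd 1, the gcd can only stay the same or decrease.

Answer: no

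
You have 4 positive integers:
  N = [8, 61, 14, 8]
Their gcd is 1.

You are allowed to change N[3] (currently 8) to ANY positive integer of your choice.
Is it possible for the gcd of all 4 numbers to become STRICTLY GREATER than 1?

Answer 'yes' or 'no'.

Answer: no

Derivation:
Current gcd = 1
gcd of all OTHER numbers (without N[3]=8): gcd([8, 61, 14]) = 1
The new gcd after any change is gcd(1, new_value).
This can be at most 1.
Since 1 = old gcd 1, the gcd can only stay the same or decrease.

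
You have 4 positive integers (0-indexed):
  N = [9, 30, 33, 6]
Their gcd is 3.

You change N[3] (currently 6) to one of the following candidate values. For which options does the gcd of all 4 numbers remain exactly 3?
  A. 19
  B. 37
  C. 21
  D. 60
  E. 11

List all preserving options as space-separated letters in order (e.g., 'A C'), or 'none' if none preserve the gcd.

Answer: C D

Derivation:
Old gcd = 3; gcd of others (without N[3]) = 3
New gcd for candidate v: gcd(3, v). Preserves old gcd iff gcd(3, v) = 3.
  Option A: v=19, gcd(3,19)=1 -> changes
  Option B: v=37, gcd(3,37)=1 -> changes
  Option C: v=21, gcd(3,21)=3 -> preserves
  Option D: v=60, gcd(3,60)=3 -> preserves
  Option E: v=11, gcd(3,11)=1 -> changes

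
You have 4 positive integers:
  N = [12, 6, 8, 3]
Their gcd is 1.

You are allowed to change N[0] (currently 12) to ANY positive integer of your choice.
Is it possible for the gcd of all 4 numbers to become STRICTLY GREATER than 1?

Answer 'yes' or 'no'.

Current gcd = 1
gcd of all OTHER numbers (without N[0]=12): gcd([6, 8, 3]) = 1
The new gcd after any change is gcd(1, new_value).
This can be at most 1.
Since 1 = old gcd 1, the gcd can only stay the same or decrease.

Answer: no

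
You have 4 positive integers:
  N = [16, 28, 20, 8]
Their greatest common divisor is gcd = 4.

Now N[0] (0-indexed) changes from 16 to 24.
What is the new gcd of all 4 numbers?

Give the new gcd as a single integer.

Answer: 4

Derivation:
Numbers: [16, 28, 20, 8], gcd = 4
Change: index 0, 16 -> 24
gcd of the OTHER numbers (without index 0): gcd([28, 20, 8]) = 4
New gcd = gcd(g_others, new_val) = gcd(4, 24) = 4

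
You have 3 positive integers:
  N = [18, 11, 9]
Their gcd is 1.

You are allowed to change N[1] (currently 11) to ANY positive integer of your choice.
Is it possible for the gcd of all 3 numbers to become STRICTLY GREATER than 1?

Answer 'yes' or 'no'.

Answer: yes

Derivation:
Current gcd = 1
gcd of all OTHER numbers (without N[1]=11): gcd([18, 9]) = 9
The new gcd after any change is gcd(9, new_value).
This can be at most 9.
Since 9 > old gcd 1, the gcd CAN increase (e.g., set N[1] = 9).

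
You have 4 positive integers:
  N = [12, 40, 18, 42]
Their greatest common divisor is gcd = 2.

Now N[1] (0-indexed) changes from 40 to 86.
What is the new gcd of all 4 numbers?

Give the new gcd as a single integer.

Answer: 2

Derivation:
Numbers: [12, 40, 18, 42], gcd = 2
Change: index 1, 40 -> 86
gcd of the OTHER numbers (without index 1): gcd([12, 18, 42]) = 6
New gcd = gcd(g_others, new_val) = gcd(6, 86) = 2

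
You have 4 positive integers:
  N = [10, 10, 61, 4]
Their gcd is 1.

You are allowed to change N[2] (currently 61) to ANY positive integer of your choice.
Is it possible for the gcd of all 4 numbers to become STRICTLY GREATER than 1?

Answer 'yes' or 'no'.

Answer: yes

Derivation:
Current gcd = 1
gcd of all OTHER numbers (without N[2]=61): gcd([10, 10, 4]) = 2
The new gcd after any change is gcd(2, new_value).
This can be at most 2.
Since 2 > old gcd 1, the gcd CAN increase (e.g., set N[2] = 2).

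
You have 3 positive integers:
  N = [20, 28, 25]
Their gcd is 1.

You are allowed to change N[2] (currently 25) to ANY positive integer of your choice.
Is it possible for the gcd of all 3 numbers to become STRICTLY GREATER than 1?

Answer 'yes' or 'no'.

Answer: yes

Derivation:
Current gcd = 1
gcd of all OTHER numbers (without N[2]=25): gcd([20, 28]) = 4
The new gcd after any change is gcd(4, new_value).
This can be at most 4.
Since 4 > old gcd 1, the gcd CAN increase (e.g., set N[2] = 4).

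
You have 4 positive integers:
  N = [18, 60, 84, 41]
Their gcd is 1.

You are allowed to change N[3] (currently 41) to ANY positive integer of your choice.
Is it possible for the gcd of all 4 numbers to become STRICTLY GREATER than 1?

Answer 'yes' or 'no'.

Current gcd = 1
gcd of all OTHER numbers (without N[3]=41): gcd([18, 60, 84]) = 6
The new gcd after any change is gcd(6, new_value).
This can be at most 6.
Since 6 > old gcd 1, the gcd CAN increase (e.g., set N[3] = 6).

Answer: yes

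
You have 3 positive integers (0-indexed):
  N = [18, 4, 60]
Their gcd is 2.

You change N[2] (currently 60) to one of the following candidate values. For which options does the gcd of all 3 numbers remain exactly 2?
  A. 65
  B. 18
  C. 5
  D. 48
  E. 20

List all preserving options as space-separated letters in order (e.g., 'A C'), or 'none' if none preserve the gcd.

Old gcd = 2; gcd of others (without N[2]) = 2
New gcd for candidate v: gcd(2, v). Preserves old gcd iff gcd(2, v) = 2.
  Option A: v=65, gcd(2,65)=1 -> changes
  Option B: v=18, gcd(2,18)=2 -> preserves
  Option C: v=5, gcd(2,5)=1 -> changes
  Option D: v=48, gcd(2,48)=2 -> preserves
  Option E: v=20, gcd(2,20)=2 -> preserves

Answer: B D E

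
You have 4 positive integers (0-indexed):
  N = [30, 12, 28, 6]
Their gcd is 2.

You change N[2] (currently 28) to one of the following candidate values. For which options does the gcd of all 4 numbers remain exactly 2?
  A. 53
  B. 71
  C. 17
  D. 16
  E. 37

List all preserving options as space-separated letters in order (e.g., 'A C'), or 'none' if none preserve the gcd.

Answer: D

Derivation:
Old gcd = 2; gcd of others (without N[2]) = 6
New gcd for candidate v: gcd(6, v). Preserves old gcd iff gcd(6, v) = 2.
  Option A: v=53, gcd(6,53)=1 -> changes
  Option B: v=71, gcd(6,71)=1 -> changes
  Option C: v=17, gcd(6,17)=1 -> changes
  Option D: v=16, gcd(6,16)=2 -> preserves
  Option E: v=37, gcd(6,37)=1 -> changes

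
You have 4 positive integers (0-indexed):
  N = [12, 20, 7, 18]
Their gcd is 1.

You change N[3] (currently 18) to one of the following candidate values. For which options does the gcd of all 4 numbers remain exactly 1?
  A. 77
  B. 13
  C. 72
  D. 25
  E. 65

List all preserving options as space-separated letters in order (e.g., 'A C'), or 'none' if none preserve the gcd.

Answer: A B C D E

Derivation:
Old gcd = 1; gcd of others (without N[3]) = 1
New gcd for candidate v: gcd(1, v). Preserves old gcd iff gcd(1, v) = 1.
  Option A: v=77, gcd(1,77)=1 -> preserves
  Option B: v=13, gcd(1,13)=1 -> preserves
  Option C: v=72, gcd(1,72)=1 -> preserves
  Option D: v=25, gcd(1,25)=1 -> preserves
  Option E: v=65, gcd(1,65)=1 -> preserves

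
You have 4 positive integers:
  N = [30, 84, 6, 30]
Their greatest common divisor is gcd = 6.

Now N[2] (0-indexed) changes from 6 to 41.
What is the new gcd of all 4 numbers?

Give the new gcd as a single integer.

Numbers: [30, 84, 6, 30], gcd = 6
Change: index 2, 6 -> 41
gcd of the OTHER numbers (without index 2): gcd([30, 84, 30]) = 6
New gcd = gcd(g_others, new_val) = gcd(6, 41) = 1

Answer: 1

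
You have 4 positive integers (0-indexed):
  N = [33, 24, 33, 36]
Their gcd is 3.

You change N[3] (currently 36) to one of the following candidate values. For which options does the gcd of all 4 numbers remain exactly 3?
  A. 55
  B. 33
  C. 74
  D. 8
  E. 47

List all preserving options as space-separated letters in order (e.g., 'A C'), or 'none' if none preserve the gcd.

Answer: B

Derivation:
Old gcd = 3; gcd of others (without N[3]) = 3
New gcd for candidate v: gcd(3, v). Preserves old gcd iff gcd(3, v) = 3.
  Option A: v=55, gcd(3,55)=1 -> changes
  Option B: v=33, gcd(3,33)=3 -> preserves
  Option C: v=74, gcd(3,74)=1 -> changes
  Option D: v=8, gcd(3,8)=1 -> changes
  Option E: v=47, gcd(3,47)=1 -> changes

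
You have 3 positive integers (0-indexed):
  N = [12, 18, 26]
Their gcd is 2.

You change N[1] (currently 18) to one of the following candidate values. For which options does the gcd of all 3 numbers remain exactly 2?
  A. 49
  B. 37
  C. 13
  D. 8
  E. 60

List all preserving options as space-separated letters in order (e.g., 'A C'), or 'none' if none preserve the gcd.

Answer: D E

Derivation:
Old gcd = 2; gcd of others (without N[1]) = 2
New gcd for candidate v: gcd(2, v). Preserves old gcd iff gcd(2, v) = 2.
  Option A: v=49, gcd(2,49)=1 -> changes
  Option B: v=37, gcd(2,37)=1 -> changes
  Option C: v=13, gcd(2,13)=1 -> changes
  Option D: v=8, gcd(2,8)=2 -> preserves
  Option E: v=60, gcd(2,60)=2 -> preserves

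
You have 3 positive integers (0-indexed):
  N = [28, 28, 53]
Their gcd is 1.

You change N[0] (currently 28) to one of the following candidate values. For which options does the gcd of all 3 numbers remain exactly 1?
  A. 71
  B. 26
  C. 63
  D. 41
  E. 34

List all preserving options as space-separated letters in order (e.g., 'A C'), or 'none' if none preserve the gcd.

Answer: A B C D E

Derivation:
Old gcd = 1; gcd of others (without N[0]) = 1
New gcd for candidate v: gcd(1, v). Preserves old gcd iff gcd(1, v) = 1.
  Option A: v=71, gcd(1,71)=1 -> preserves
  Option B: v=26, gcd(1,26)=1 -> preserves
  Option C: v=63, gcd(1,63)=1 -> preserves
  Option D: v=41, gcd(1,41)=1 -> preserves
  Option E: v=34, gcd(1,34)=1 -> preserves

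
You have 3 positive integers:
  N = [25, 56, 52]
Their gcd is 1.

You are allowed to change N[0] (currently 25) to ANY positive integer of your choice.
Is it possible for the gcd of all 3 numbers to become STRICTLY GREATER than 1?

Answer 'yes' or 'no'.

Answer: yes

Derivation:
Current gcd = 1
gcd of all OTHER numbers (without N[0]=25): gcd([56, 52]) = 4
The new gcd after any change is gcd(4, new_value).
This can be at most 4.
Since 4 > old gcd 1, the gcd CAN increase (e.g., set N[0] = 4).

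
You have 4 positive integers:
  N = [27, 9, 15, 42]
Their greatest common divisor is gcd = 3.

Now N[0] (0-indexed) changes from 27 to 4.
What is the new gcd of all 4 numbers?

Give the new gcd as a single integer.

Answer: 1

Derivation:
Numbers: [27, 9, 15, 42], gcd = 3
Change: index 0, 27 -> 4
gcd of the OTHER numbers (without index 0): gcd([9, 15, 42]) = 3
New gcd = gcd(g_others, new_val) = gcd(3, 4) = 1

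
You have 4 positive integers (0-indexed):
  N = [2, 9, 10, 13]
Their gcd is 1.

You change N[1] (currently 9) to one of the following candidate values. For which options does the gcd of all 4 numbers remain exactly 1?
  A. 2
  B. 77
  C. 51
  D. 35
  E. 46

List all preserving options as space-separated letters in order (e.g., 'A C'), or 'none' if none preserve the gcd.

Answer: A B C D E

Derivation:
Old gcd = 1; gcd of others (without N[1]) = 1
New gcd for candidate v: gcd(1, v). Preserves old gcd iff gcd(1, v) = 1.
  Option A: v=2, gcd(1,2)=1 -> preserves
  Option B: v=77, gcd(1,77)=1 -> preserves
  Option C: v=51, gcd(1,51)=1 -> preserves
  Option D: v=35, gcd(1,35)=1 -> preserves
  Option E: v=46, gcd(1,46)=1 -> preserves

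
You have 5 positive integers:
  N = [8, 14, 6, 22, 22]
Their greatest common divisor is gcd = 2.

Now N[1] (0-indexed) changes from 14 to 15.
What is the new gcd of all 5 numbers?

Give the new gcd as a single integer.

Answer: 1

Derivation:
Numbers: [8, 14, 6, 22, 22], gcd = 2
Change: index 1, 14 -> 15
gcd of the OTHER numbers (without index 1): gcd([8, 6, 22, 22]) = 2
New gcd = gcd(g_others, new_val) = gcd(2, 15) = 1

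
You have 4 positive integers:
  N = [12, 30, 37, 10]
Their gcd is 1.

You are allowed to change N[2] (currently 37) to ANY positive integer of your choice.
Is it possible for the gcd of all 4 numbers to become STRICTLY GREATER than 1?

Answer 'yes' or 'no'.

Current gcd = 1
gcd of all OTHER numbers (without N[2]=37): gcd([12, 30, 10]) = 2
The new gcd after any change is gcd(2, new_value).
This can be at most 2.
Since 2 > old gcd 1, the gcd CAN increase (e.g., set N[2] = 2).

Answer: yes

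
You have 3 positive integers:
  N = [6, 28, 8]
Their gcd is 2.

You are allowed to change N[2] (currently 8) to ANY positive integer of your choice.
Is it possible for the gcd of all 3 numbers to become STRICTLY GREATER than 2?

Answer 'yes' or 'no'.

Current gcd = 2
gcd of all OTHER numbers (without N[2]=8): gcd([6, 28]) = 2
The new gcd after any change is gcd(2, new_value).
This can be at most 2.
Since 2 = old gcd 2, the gcd can only stay the same or decrease.

Answer: no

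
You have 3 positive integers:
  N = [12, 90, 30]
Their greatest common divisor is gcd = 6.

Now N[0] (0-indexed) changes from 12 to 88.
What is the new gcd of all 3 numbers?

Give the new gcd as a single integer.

Numbers: [12, 90, 30], gcd = 6
Change: index 0, 12 -> 88
gcd of the OTHER numbers (without index 0): gcd([90, 30]) = 30
New gcd = gcd(g_others, new_val) = gcd(30, 88) = 2

Answer: 2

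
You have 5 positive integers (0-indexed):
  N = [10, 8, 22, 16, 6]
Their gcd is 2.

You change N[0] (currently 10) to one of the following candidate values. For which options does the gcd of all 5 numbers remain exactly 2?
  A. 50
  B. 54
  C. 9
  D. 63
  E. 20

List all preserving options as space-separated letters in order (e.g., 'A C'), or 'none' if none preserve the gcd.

Answer: A B E

Derivation:
Old gcd = 2; gcd of others (without N[0]) = 2
New gcd for candidate v: gcd(2, v). Preserves old gcd iff gcd(2, v) = 2.
  Option A: v=50, gcd(2,50)=2 -> preserves
  Option B: v=54, gcd(2,54)=2 -> preserves
  Option C: v=9, gcd(2,9)=1 -> changes
  Option D: v=63, gcd(2,63)=1 -> changes
  Option E: v=20, gcd(2,20)=2 -> preserves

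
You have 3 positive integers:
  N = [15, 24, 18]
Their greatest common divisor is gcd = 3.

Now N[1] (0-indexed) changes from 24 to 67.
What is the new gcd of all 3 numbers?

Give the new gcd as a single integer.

Numbers: [15, 24, 18], gcd = 3
Change: index 1, 24 -> 67
gcd of the OTHER numbers (without index 1): gcd([15, 18]) = 3
New gcd = gcd(g_others, new_val) = gcd(3, 67) = 1

Answer: 1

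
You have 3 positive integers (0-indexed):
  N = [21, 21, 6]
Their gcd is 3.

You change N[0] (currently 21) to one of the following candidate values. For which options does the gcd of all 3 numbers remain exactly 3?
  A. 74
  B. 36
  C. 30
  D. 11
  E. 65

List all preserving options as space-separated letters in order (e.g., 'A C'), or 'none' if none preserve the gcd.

Old gcd = 3; gcd of others (without N[0]) = 3
New gcd for candidate v: gcd(3, v). Preserves old gcd iff gcd(3, v) = 3.
  Option A: v=74, gcd(3,74)=1 -> changes
  Option B: v=36, gcd(3,36)=3 -> preserves
  Option C: v=30, gcd(3,30)=3 -> preserves
  Option D: v=11, gcd(3,11)=1 -> changes
  Option E: v=65, gcd(3,65)=1 -> changes

Answer: B C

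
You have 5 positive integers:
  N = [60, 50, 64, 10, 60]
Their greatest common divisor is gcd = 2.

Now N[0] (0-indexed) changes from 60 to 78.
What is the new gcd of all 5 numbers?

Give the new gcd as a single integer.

Numbers: [60, 50, 64, 10, 60], gcd = 2
Change: index 0, 60 -> 78
gcd of the OTHER numbers (without index 0): gcd([50, 64, 10, 60]) = 2
New gcd = gcd(g_others, new_val) = gcd(2, 78) = 2

Answer: 2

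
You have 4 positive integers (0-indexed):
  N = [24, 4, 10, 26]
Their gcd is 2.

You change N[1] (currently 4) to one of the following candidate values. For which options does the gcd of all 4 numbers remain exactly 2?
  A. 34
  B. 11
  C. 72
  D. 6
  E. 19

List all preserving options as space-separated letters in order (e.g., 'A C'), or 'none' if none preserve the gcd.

Old gcd = 2; gcd of others (without N[1]) = 2
New gcd for candidate v: gcd(2, v). Preserves old gcd iff gcd(2, v) = 2.
  Option A: v=34, gcd(2,34)=2 -> preserves
  Option B: v=11, gcd(2,11)=1 -> changes
  Option C: v=72, gcd(2,72)=2 -> preserves
  Option D: v=6, gcd(2,6)=2 -> preserves
  Option E: v=19, gcd(2,19)=1 -> changes

Answer: A C D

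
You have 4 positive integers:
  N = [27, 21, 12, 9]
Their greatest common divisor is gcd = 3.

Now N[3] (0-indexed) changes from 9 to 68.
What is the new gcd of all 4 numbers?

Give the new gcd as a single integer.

Answer: 1

Derivation:
Numbers: [27, 21, 12, 9], gcd = 3
Change: index 3, 9 -> 68
gcd of the OTHER numbers (without index 3): gcd([27, 21, 12]) = 3
New gcd = gcd(g_others, new_val) = gcd(3, 68) = 1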